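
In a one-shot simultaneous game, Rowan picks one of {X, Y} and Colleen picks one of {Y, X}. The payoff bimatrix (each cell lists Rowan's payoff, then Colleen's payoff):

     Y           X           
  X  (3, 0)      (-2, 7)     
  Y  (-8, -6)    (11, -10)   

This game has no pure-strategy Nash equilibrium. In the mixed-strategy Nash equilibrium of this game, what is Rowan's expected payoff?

Set Rowan's expected payoff from X equal to that from Y:
  Rowan's payoff from X: q·3 + (1−q)·(-2) = 5q - 2
  Rowan's payoff from Y: q·(-8) + (1−q)·11 = -19q + 11
  5q - 2 = -19q + 11  ⇒  24q = 13  ⇒  q = 13/24.
At equilibrium Rowan is indifferent across rows, so Rowan's payoff equals the payoff from X: (13/24)·3 + (11/24)·(-2) = 17/24.

17/24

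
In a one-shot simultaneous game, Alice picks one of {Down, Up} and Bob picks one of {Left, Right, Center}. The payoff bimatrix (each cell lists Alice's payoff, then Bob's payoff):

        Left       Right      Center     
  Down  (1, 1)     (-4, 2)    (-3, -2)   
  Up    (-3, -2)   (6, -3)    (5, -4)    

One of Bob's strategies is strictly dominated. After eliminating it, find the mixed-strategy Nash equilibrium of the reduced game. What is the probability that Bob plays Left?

Bob's strategy Center is strictly dominated by Left: 1 > -2 and -2 > -4. Eliminate Center.
Bob's mix must leave Alice indifferent between Down and Up.
  Alice's expected payoff from Down: q·1 + (1−q)·(-4) = 5q - 4
  Alice's expected payoff from Up: q·(-3) + (1−q)·6 = -9q + 6
  5q - 4 = -9q + 6  ⇒  14q = 10  ⇒  q = 5/7.

q = 5/7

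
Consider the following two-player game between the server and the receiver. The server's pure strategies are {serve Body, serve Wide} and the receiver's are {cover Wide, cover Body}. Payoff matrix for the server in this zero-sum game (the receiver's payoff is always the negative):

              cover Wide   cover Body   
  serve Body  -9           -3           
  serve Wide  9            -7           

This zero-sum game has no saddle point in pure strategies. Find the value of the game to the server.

v = -45/11

Set the server's expected payoff from serve Body equal to that from serve Wide:
  the server's payoff from serve Body: q·(-9) + (1−q)·(-3) = -6q - 3
  the server's payoff from serve Wide: q·9 + (1−q)·(-7) = 16q - 7
  -6q - 3 = 16q - 7  ⇒  -22q = -4  ⇒  q = 2/11.
The value is the server's expected payoff against this mix (using serve Body): (2/11)·(-9) + (9/11)·(-3) = -45/11.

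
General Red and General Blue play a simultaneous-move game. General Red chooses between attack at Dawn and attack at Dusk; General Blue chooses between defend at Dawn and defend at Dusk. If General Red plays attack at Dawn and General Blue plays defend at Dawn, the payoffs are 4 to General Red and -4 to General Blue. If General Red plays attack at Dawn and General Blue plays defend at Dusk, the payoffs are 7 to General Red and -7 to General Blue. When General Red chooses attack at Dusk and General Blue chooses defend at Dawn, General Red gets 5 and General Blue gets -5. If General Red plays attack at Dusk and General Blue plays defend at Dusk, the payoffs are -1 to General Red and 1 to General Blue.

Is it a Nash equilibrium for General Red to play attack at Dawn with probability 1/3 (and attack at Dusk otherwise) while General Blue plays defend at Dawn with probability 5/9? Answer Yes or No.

No

Given General Red's mix p = 1/3, General Blue's payoff from defend at Dawn is -14/3 but from defend at Dusk is -5/3. General Blue strictly prefers defend at Dusk, so General Blue would not mix.
So the proposed profile is not a Nash equilibrium.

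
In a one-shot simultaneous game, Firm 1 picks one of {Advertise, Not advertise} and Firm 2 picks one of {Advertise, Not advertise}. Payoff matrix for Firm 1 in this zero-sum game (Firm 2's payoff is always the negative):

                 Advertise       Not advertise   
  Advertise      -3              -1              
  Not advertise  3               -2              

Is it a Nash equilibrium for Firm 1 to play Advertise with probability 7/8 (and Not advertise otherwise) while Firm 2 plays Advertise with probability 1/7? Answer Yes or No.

Given Firm 1's mix p = 7/8, Firm 2's payoff from Advertise is 9/4 but from Not advertise is 9/8. Firm 2 strictly prefers Advertise, so Firm 2 would not mix.
So the proposed profile is not a Nash equilibrium.

No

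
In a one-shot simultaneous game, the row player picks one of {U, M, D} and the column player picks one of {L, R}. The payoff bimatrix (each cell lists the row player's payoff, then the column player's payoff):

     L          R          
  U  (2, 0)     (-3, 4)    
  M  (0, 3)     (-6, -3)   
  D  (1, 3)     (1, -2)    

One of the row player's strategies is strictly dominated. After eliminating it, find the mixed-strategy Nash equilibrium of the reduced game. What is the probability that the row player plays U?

The row player's strategy M is strictly dominated by U: 2 > 0 and -3 > -6. Eliminate M.
In a mixed equilibrium the column player is indifferent between L and R; this condition fixes p.
  the column player's payoff to L: p·0 + (1−p)·3 = -3p + 3
  the column player's payoff to R: p·4 + (1−p)·(-2) = 6p - 2
  -3p + 3 = 6p - 2  ⇒  -9p = -5  ⇒  p = 5/9.

p = 5/9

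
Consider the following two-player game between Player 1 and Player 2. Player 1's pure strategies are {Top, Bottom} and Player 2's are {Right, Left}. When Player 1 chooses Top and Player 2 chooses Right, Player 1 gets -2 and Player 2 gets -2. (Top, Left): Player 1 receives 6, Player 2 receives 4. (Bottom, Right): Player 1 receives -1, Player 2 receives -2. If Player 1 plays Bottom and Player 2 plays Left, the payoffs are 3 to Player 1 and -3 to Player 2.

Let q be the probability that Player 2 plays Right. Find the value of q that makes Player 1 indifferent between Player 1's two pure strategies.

q = 3/4

For Player 1 to be willing to mix, Player 1 must be indifferent between Top and Bottom, which pins down Player 2's mix.
  Player 1's payoff from Top: q·(-2) + (1−q)·6 = -8q + 6
  Player 1's payoff from Bottom: q·(-1) + (1−q)·3 = -4q + 3
  -8q + 6 = -4q + 3  ⇒  -4q = -3  ⇒  q = 3/4.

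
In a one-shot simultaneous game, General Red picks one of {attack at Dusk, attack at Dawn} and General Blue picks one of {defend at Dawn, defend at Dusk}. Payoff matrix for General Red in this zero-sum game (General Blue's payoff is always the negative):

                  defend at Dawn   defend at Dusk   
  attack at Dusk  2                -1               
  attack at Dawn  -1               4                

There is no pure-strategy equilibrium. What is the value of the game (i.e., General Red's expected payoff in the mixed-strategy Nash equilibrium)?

v = 7/8

General Red's indifference between attack at Dusk and attack at Dawn determines General Blue's mixing probability q:
  General Red's payoff to attack at Dusk: q·2 + (1−q)·(-1) = 3q - 1
  General Red's payoff to attack at Dawn: q·(-1) + (1−q)·4 = -5q + 4
  3q - 1 = -5q + 4  ⇒  8q = 5  ⇒  q = 5/8.
The value is General Red's expected payoff against this mix (using attack at Dusk): (5/8)·2 + (3/8)·(-1) = 7/8.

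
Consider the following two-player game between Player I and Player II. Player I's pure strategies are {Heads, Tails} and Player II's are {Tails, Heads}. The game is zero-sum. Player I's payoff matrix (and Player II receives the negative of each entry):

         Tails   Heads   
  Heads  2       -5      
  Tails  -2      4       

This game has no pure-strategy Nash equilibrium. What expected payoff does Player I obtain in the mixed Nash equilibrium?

Player I's indifference between Heads and Tails determines Player II's mixing probability q:
  Player I's payoff from Heads: q·2 + (1−q)·(-5) = 7q - 5
  Player I's payoff from Tails: q·(-2) + (1−q)·4 = -6q + 4
  7q - 5 = -6q + 4  ⇒  13q = 9  ⇒  q = 9/13.
At equilibrium Player I is indifferent across rows, so Player I's payoff equals the payoff from Heads: (9/13)·2 + (4/13)·(-5) = -2/13.

-2/13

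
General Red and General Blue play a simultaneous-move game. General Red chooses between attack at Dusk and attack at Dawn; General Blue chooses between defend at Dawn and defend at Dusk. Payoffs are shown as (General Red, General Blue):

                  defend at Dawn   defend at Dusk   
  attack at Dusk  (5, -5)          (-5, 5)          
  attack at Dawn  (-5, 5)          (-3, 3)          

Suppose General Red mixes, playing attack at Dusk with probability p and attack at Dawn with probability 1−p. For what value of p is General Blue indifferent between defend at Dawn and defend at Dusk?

p = 1/6

General Red's mix must leave General Blue indifferent between defend at Dawn and defend at Dusk.
  General Blue's payoff from defend at Dawn: p·(-5) + (1−p)·5 = -10p + 5
  General Blue's payoff from defend at Dusk: p·5 + (1−p)·3 = 2p + 3
  -10p + 5 = 2p + 3  ⇒  -12p = -2  ⇒  p = 1/6.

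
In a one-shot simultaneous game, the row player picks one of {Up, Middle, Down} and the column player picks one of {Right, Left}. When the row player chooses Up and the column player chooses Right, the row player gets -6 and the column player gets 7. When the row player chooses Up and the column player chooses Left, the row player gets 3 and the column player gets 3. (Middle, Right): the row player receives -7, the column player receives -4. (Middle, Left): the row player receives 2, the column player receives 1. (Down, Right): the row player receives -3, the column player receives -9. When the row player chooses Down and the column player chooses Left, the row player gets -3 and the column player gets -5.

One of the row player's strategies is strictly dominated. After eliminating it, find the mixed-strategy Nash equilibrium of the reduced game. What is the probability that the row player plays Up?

The row player's strategy Middle is strictly dominated by Up: -6 > -7 and 3 > 2. Eliminate Middle.
Set the column player's expected payoff from Right equal to that from Left:
  the column player's expected payoff from Right: p·7 + (1−p)·(-9) = 16p - 9
  the column player's expected payoff from Left: p·3 + (1−p)·(-5) = 8p - 5
  16p - 9 = 8p - 5  ⇒  8p = 4  ⇒  p = 1/2.

p = 1/2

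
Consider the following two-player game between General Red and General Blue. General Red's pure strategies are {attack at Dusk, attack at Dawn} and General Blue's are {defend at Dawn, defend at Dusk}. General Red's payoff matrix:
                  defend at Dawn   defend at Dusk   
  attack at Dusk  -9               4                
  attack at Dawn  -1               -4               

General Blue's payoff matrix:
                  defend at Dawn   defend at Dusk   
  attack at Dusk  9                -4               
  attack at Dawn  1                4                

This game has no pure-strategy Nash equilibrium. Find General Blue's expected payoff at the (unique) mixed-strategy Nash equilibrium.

5/2

Set General Blue's expected payoff from defend at Dawn equal to that from defend at Dusk:
  General Blue's payoff from defend at Dawn: p·9 + (1−p)·1 = 8p + 1
  General Blue's payoff from defend at Dusk: p·(-4) + (1−p)·4 = -8p + 4
  8p + 1 = -8p + 4  ⇒  16p = 3  ⇒  p = 3/16.
At equilibrium General Blue is indifferent across columns, so General Blue's payoff equals the payoff from defend at Dawn: (3/16)·9 + (13/16)·1 = 5/2.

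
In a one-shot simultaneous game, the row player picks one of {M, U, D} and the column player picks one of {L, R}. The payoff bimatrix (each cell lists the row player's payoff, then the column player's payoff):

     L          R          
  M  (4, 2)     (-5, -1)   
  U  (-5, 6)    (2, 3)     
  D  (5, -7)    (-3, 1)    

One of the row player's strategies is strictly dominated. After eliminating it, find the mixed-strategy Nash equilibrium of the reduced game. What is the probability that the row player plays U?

p = 8/11

The row player's strategy M is strictly dominated by D: 5 > 4 and -3 > -5. Eliminate M.
Set the column player's expected payoff from L equal to that from R:
  the column player's payoff from L: p·6 + (1−p)·(-7) = 13p - 7
  the column player's payoff from R: p·3 + (1−p)·1 = 2p + 1
  13p - 7 = 2p + 1  ⇒  11p = 8  ⇒  p = 8/11.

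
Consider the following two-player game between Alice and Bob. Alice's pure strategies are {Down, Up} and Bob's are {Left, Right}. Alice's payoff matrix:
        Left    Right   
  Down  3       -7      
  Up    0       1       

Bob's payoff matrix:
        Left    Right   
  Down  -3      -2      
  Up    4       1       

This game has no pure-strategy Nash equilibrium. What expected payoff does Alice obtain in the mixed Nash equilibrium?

3/11

Bob's mix must leave Alice indifferent between Down and Up.
  Alice's payoff to Down: q·3 + (1−q)·(-7) = 10q - 7
  Alice's payoff to Up: q·0 + (1−q)·1 = -q + 1
  10q - 7 = -q + 1  ⇒  11q = 8  ⇒  q = 8/11.
At equilibrium Alice is indifferent across rows, so Alice's payoff equals the payoff from Down: (8/11)·3 + (3/11)·(-7) = 3/11.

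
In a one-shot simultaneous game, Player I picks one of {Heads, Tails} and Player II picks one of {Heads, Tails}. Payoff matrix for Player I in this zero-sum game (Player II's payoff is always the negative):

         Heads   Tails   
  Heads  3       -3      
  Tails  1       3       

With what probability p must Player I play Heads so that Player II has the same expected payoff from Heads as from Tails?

Set Player II's expected payoff from Heads equal to that from Tails:
  Player II's payoff to Heads: p·(-3) + (1−p)·(-1) = -2p - 1
  Player II's payoff to Tails: p·3 + (1−p)·(-3) = 6p - 3
  -2p - 1 = 6p - 3  ⇒  -8p = -2  ⇒  p = 1/4.

p = 1/4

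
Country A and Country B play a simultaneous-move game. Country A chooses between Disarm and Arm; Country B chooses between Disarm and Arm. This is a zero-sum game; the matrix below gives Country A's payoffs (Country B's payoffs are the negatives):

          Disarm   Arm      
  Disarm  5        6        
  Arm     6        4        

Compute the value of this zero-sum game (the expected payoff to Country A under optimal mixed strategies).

In a mixed equilibrium Country A is indifferent between Disarm and Arm; this condition fixes q.
  Country A's expected payoff from Disarm: q·5 + (1−q)·6 = -q + 6
  Country A's expected payoff from Arm: q·6 + (1−q)·4 = 2q + 4
  -q + 6 = 2q + 4  ⇒  -3q = -2  ⇒  q = 2/3.
The value is Country A's expected payoff against this mix (using Disarm): (2/3)·5 + (1/3)·6 = 16/3.

v = 16/3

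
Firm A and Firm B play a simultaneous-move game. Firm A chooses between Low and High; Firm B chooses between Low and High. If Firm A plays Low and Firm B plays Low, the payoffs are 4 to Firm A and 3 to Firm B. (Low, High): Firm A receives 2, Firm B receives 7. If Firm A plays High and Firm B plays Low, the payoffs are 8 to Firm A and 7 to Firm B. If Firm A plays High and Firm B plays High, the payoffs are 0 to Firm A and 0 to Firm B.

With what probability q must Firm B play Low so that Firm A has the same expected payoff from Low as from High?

In a mixed equilibrium Firm A is indifferent between Low and High; this condition fixes q.
  Firm A's payoff to Low: q·4 + (1−q)·2 = 2q + 2
  Firm A's payoff to High: q·8 + (1−q)·0 = 8q
  2q + 2 = 8q  ⇒  -6q = -2  ⇒  q = 1/3.

q = 1/3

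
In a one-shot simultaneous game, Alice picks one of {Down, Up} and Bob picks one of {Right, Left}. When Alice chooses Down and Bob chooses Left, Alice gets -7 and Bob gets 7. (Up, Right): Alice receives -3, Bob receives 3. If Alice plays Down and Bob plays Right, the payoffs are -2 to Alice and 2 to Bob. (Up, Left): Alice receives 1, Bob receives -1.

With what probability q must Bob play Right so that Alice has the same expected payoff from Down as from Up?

q = 8/9

Set Alice's expected payoff from Down equal to that from Up:
  Alice's payoff to Down: q·(-2) + (1−q)·(-7) = 5q - 7
  Alice's payoff to Up: q·(-3) + (1−q)·1 = -4q + 1
  5q - 7 = -4q + 1  ⇒  9q = 8  ⇒  q = 8/9.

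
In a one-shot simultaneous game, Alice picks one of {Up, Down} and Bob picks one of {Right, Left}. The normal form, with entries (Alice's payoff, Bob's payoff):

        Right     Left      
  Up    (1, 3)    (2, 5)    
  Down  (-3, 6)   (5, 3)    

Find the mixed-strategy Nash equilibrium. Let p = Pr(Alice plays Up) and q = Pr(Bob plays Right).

p = 3/5, q = 3/7

In a mixed equilibrium Bob is indifferent between Right and Left; this condition fixes p.
  Bob's payoff to Right: p·3 + (1−p)·6 = -3p + 6
  Bob's payoff to Left: p·5 + (1−p)·3 = 2p + 3
  -3p + 6 = 2p + 3  ⇒  -5p = -3  ⇒  p = 3/5.
In a mixed equilibrium Alice is indifferent between Up and Down; this condition fixes q.
  Alice's expected payoff from Up: q·1 + (1−q)·2 = -q + 2
  Alice's expected payoff from Down: q·(-3) + (1−q)·5 = -8q + 5
  -q + 2 = -8q + 5  ⇒  7q = 3  ⇒  q = 3/7.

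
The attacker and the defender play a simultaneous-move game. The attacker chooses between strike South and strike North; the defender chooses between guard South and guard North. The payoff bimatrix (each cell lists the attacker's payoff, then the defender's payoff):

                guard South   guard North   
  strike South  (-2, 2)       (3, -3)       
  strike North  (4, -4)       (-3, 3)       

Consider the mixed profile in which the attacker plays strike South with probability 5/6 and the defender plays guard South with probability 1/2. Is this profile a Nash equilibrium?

No

Given the attacker's mix p = 5/6, the defender's payoff from guard South is 1 but from guard North is -2. The defender strictly prefers guard South, so the defender would not mix.
So the proposed profile is not a Nash equilibrium.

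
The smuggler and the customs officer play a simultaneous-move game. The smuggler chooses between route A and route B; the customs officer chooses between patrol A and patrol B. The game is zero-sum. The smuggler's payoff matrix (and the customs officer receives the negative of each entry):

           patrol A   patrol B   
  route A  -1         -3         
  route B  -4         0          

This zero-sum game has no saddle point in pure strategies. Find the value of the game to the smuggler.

The smuggler's indifference between route A and route B determines the customs officer's mixing probability q:
  the smuggler's payoff from route A: q·(-1) + (1−q)·(-3) = 2q - 3
  the smuggler's payoff from route B: q·(-4) + (1−q)·0 = -4q
  2q - 3 = -4q  ⇒  6q = 3  ⇒  q = 1/2.
The value is the smuggler's expected payoff against this mix (using route A): (1/2)·(-1) + (1/2)·(-3) = -2.

v = -2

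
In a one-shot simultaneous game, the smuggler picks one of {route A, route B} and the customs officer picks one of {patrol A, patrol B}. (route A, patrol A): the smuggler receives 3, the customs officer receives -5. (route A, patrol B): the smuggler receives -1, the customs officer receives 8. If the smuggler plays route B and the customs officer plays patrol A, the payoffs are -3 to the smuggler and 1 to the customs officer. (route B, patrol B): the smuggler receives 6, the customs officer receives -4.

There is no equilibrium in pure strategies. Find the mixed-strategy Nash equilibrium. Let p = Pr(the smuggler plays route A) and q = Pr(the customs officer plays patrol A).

p = 5/18, q = 7/13

Set the customs officer's expected payoff from patrol A equal to that from patrol B:
  the customs officer's payoff to patrol A: p·(-5) + (1−p)·1 = -6p + 1
  the customs officer's payoff to patrol B: p·8 + (1−p)·(-4) = 12p - 4
  -6p + 1 = 12p - 4  ⇒  -18p = -5  ⇒  p = 5/18.
Set the smuggler's expected payoff from route A equal to that from route B:
  the smuggler's payoff from route A: q·3 + (1−q)·(-1) = 4q - 1
  the smuggler's payoff from route B: q·(-3) + (1−q)·6 = -9q + 6
  4q - 1 = -9q + 6  ⇒  13q = 7  ⇒  q = 7/13.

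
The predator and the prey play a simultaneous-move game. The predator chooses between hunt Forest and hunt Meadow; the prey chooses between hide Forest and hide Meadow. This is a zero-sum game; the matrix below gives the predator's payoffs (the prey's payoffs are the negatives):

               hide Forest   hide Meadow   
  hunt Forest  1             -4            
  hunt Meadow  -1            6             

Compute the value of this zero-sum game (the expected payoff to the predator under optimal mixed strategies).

v = 1/6

In a mixed equilibrium the predator is indifferent between hunt Forest and hunt Meadow; this condition fixes q.
  the predator's payoff to hunt Forest: q·1 + (1−q)·(-4) = 5q - 4
  the predator's payoff to hunt Meadow: q·(-1) + (1−q)·6 = -7q + 6
  5q - 4 = -7q + 6  ⇒  12q = 10  ⇒  q = 5/6.
The value is the predator's expected payoff against this mix (using hunt Forest): (5/6)·1 + (1/6)·(-4) = 1/6.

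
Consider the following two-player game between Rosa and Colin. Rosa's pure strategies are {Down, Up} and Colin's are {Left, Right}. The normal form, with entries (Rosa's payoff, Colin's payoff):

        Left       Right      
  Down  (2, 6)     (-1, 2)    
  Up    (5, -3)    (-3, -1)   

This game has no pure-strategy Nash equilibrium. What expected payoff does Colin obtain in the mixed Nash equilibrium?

Colin's indifference between Left and Right determines Rosa's mixing probability p:
  Colin's payoff to Left: p·6 + (1−p)·(-3) = 9p - 3
  Colin's payoff to Right: p·2 + (1−p)·(-1) = 3p - 1
  9p - 3 = 3p - 1  ⇒  6p = 2  ⇒  p = 1/3.
At equilibrium Colin is indifferent across columns, so Colin's payoff equals the payoff from Left: (1/3)·6 + (2/3)·(-3) = 0.

0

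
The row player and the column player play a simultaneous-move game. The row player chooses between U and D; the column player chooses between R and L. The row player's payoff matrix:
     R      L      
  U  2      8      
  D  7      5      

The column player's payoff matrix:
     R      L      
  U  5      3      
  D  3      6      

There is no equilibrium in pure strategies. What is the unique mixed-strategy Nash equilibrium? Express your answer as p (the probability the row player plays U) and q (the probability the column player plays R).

p = 3/5, q = 3/8

Set the column player's expected payoff from R equal to that from L:
  the column player's payoff from R: p·5 + (1−p)·3 = 2p + 3
  the column player's payoff from L: p·3 + (1−p)·6 = -3p + 6
  2p + 3 = -3p + 6  ⇒  5p = 3  ⇒  p = 3/5.
The column player's mix must leave the row player indifferent between U and D.
  the row player's expected payoff from U: q·2 + (1−q)·8 = -6q + 8
  the row player's expected payoff from D: q·7 + (1−q)·5 = 2q + 5
  -6q + 8 = 2q + 5  ⇒  -8q = -3  ⇒  q = 3/8.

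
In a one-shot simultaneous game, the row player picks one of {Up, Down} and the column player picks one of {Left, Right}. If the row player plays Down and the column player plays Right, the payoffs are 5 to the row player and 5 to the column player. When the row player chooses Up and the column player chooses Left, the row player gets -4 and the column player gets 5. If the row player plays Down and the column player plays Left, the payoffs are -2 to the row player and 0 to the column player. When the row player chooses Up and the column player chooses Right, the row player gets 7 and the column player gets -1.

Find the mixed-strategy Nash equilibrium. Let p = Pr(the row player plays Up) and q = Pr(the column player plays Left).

p = 5/11, q = 1/2

In a mixed equilibrium the column player is indifferent between Left and Right; this condition fixes p.
  the column player's expected payoff from Left: p·5 + (1−p)·0 = 5p
  the column player's expected payoff from Right: p·(-1) + (1−p)·5 = -6p + 5
  5p = -6p + 5  ⇒  11p = 5  ⇒  p = 5/11.
Set the row player's expected payoff from Up equal to that from Down:
  the row player's payoff to Up: q·(-4) + (1−q)·7 = -11q + 7
  the row player's payoff to Down: q·(-2) + (1−q)·5 = -7q + 5
  -11q + 7 = -7q + 5  ⇒  -4q = -2  ⇒  q = 1/2.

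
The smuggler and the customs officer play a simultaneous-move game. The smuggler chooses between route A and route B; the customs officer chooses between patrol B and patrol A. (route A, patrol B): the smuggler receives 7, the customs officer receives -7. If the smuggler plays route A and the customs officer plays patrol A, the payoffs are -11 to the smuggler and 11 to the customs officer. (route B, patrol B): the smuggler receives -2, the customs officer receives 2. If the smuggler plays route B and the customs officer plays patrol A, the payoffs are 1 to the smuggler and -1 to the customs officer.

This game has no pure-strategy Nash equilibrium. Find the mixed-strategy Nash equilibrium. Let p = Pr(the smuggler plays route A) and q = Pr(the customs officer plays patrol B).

p = 1/7, q = 4/7

Set the customs officer's expected payoff from patrol B equal to that from patrol A:
  the customs officer's payoff from patrol B: p·(-7) + (1−p)·2 = -9p + 2
  the customs officer's payoff from patrol A: p·11 + (1−p)·(-1) = 12p - 1
  -9p + 2 = 12p - 1  ⇒  -21p = -3  ⇒  p = 1/7.
For the smuggler to be willing to mix, the smuggler must be indifferent between route A and route B, which pins down the customs officer's mix.
  the smuggler's expected payoff from route A: q·7 + (1−q)·(-11) = 18q - 11
  the smuggler's expected payoff from route B: q·(-2) + (1−q)·1 = -3q + 1
  18q - 11 = -3q + 1  ⇒  21q = 12  ⇒  q = 4/7.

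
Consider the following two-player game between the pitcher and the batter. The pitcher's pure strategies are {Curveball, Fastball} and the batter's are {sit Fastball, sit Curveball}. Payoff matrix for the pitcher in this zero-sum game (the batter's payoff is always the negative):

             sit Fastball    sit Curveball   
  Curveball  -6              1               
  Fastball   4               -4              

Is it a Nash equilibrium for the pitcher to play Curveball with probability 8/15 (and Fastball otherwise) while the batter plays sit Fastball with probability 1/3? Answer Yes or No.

Yes

Check the batter's indifference given the pitcher's mix p = 8/15:
  payoff from sit Fastball = 4/3; payoff from sit Curveball = 4/3 — equal.
Check the pitcher's indifference given the batter's mix q = 1/3:
  payoff from Curveball = -4/3; payoff from Fastball = -4/3 — equal.
Both players are indifferent, so neither can profitably deviate.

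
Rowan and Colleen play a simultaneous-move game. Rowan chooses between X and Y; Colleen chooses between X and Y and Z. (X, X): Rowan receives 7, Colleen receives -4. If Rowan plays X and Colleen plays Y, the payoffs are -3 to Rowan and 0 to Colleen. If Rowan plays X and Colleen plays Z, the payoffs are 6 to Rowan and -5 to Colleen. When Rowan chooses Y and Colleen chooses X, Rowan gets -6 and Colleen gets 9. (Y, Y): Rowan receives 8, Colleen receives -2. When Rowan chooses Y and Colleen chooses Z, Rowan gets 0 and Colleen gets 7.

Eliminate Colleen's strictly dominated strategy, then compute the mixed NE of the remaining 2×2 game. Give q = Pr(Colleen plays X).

q = 11/24

Colleen's strategy Z is strictly dominated by X: -4 > -5 and 9 > 7. Eliminate Z.
In a mixed equilibrium Rowan is indifferent between X and Y; this condition fixes q.
  Rowan's payoff to X: q·7 + (1−q)·(-3) = 10q - 3
  Rowan's payoff to Y: q·(-6) + (1−q)·8 = -14q + 8
  10q - 3 = -14q + 8  ⇒  24q = 11  ⇒  q = 11/24.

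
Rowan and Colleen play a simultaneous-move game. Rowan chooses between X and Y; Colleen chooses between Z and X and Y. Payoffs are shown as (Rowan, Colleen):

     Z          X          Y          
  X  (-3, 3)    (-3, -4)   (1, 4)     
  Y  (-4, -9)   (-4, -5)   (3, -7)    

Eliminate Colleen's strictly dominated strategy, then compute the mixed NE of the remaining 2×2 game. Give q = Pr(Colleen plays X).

q = 2/3

Colleen's strategy Z is strictly dominated by Y: 4 > 3 and -7 > -9. Eliminate Z.
Colleen's mix must leave Rowan indifferent between X and Y.
  Rowan's payoff from X: q·(-3) + (1−q)·1 = -4q + 1
  Rowan's payoff from Y: q·(-4) + (1−q)·3 = -7q + 3
  -4q + 1 = -7q + 3  ⇒  3q = 2  ⇒  q = 2/3.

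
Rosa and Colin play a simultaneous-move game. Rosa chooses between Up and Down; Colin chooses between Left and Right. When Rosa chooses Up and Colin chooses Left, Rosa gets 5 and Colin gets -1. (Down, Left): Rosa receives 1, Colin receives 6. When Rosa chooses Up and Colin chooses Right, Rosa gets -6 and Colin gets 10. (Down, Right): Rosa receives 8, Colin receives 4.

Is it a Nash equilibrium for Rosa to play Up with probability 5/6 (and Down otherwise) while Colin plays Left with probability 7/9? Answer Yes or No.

Given Rosa's mix p = 5/6, Colin's payoff from Left is 1/6 but from Right is 9. Colin strictly prefers Right, so Colin would not mix.
So the proposed profile is not a Nash equilibrium.

No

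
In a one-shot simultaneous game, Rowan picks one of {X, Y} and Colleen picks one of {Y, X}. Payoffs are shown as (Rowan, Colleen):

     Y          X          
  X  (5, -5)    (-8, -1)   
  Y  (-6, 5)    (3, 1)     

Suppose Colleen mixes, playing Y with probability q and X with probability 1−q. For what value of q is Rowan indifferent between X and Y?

q = 1/2

For Rowan to be willing to mix, Rowan must be indifferent between X and Y, which pins down Colleen's mix.
  Rowan's payoff from X: q·5 + (1−q)·(-8) = 13q - 8
  Rowan's payoff from Y: q·(-6) + (1−q)·3 = -9q + 3
  13q - 8 = -9q + 3  ⇒  22q = 11  ⇒  q = 1/2.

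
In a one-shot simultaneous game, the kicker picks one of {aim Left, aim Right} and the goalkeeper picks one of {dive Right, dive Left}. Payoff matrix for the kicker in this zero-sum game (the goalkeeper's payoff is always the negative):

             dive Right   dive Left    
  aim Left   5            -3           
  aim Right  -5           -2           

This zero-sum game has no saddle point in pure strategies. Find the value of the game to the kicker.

The kicker's indifference between aim Left and aim Right determines the goalkeeper's mixing probability q:
  the kicker's payoff to aim Left: q·5 + (1−q)·(-3) = 8q - 3
  the kicker's payoff to aim Right: q·(-5) + (1−q)·(-2) = -3q - 2
  8q - 3 = -3q - 2  ⇒  11q = 1  ⇒  q = 1/11.
The value is the kicker's expected payoff against this mix (using aim Left): (1/11)·5 + (10/11)·(-3) = -25/11.

v = -25/11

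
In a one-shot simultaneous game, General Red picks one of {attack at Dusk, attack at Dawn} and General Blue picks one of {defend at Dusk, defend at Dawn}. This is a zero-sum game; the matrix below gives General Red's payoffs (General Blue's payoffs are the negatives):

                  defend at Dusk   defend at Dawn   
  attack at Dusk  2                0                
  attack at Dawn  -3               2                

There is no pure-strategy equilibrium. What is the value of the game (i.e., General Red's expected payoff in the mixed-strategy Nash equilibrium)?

v = 4/7

General Blue's mix must leave General Red indifferent between attack at Dusk and attack at Dawn.
  General Red's expected payoff from attack at Dusk: q·2 + (1−q)·0 = 2q
  General Red's expected payoff from attack at Dawn: q·(-3) + (1−q)·2 = -5q + 2
  2q = -5q + 2  ⇒  7q = 2  ⇒  q = 2/7.
The value is General Red's expected payoff against this mix (using attack at Dusk): (2/7)·2 + (5/7)·0 = 4/7.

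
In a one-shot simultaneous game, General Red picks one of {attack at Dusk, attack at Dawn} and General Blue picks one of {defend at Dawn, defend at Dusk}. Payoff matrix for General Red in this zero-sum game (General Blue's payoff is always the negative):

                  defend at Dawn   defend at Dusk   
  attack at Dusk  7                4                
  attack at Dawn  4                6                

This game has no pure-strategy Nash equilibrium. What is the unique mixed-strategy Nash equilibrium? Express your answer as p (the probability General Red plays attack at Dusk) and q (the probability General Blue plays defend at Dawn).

For General Blue to be willing to mix, General Blue must be indifferent between defend at Dawn and defend at Dusk, which pins down General Red's mix.
  General Blue's payoff from defend at Dawn: p·(-7) + (1−p)·(-4) = -3p - 4
  General Blue's payoff from defend at Dusk: p·(-4) + (1−p)·(-6) = 2p - 6
  -3p - 4 = 2p - 6  ⇒  -5p = -2  ⇒  p = 2/5.
General Red's indifference between attack at Dusk and attack at Dawn determines General Blue's mixing probability q:
  General Red's payoff from attack at Dusk: q·7 + (1−q)·4 = 3q + 4
  General Red's payoff from attack at Dawn: q·4 + (1−q)·6 = -2q + 6
  3q + 4 = -2q + 6  ⇒  5q = 2  ⇒  q = 2/5.

p = 2/5, q = 2/5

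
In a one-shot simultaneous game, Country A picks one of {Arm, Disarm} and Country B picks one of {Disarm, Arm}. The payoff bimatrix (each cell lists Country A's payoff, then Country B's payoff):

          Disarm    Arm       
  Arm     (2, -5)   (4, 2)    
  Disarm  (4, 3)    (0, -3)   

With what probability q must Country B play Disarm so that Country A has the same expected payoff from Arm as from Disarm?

q = 2/3

In a mixed equilibrium Country A is indifferent between Arm and Disarm; this condition fixes q.
  Country A's expected payoff from Arm: q·2 + (1−q)·4 = -2q + 4
  Country A's expected payoff from Disarm: q·4 + (1−q)·0 = 4q
  -2q + 4 = 4q  ⇒  -6q = -4  ⇒  q = 2/3.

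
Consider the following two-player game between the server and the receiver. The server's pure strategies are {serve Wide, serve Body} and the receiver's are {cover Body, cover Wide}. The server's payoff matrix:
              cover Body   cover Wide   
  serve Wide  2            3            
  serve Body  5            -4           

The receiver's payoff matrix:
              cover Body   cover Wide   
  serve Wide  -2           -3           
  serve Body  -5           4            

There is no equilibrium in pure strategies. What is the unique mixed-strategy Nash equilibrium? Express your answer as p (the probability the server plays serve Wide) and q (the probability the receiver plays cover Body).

p = 9/10, q = 7/10

The receiver's indifference between cover Body and cover Wide determines the server's mixing probability p:
  the receiver's payoff to cover Body: p·(-2) + (1−p)·(-5) = 3p - 5
  the receiver's payoff to cover Wide: p·(-3) + (1−p)·4 = -7p + 4
  3p - 5 = -7p + 4  ⇒  10p = 9  ⇒  p = 9/10.
In a mixed equilibrium the server is indifferent between serve Wide and serve Body; this condition fixes q.
  the server's payoff from serve Wide: q·2 + (1−q)·3 = -q + 3
  the server's payoff from serve Body: q·5 + (1−q)·(-4) = 9q - 4
  -q + 3 = 9q - 4  ⇒  -10q = -7  ⇒  q = 7/10.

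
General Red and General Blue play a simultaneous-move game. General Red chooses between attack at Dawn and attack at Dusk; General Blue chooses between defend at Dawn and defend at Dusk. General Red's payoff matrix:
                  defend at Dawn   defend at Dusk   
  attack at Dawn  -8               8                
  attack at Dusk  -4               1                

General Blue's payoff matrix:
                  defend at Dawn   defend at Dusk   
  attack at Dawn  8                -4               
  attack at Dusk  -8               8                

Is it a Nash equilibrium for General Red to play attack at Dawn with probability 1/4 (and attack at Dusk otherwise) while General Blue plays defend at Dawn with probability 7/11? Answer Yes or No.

Given General Red's mix p = 1/4, General Blue's payoff from defend at Dawn is -4 but from defend at Dusk is 5. General Blue strictly prefers defend at Dusk, so General Blue would not mix.
So the proposed profile is not a Nash equilibrium.

No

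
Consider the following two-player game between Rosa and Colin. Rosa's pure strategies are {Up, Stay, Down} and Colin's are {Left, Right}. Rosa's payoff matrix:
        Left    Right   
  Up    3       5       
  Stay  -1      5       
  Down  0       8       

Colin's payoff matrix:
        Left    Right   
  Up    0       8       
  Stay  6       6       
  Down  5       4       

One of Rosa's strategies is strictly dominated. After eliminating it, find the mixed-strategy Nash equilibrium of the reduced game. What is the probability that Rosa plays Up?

p = 1/9

Rosa's strategy Stay is strictly dominated by Down: 0 > -1 and 8 > 5. Eliminate Stay.
Rosa's mix must leave Colin indifferent between Left and Right.
  Colin's payoff from Left: p·0 + (1−p)·5 = -5p + 5
  Colin's payoff from Right: p·8 + (1−p)·4 = 4p + 4
  -5p + 5 = 4p + 4  ⇒  -9p = -1  ⇒  p = 1/9.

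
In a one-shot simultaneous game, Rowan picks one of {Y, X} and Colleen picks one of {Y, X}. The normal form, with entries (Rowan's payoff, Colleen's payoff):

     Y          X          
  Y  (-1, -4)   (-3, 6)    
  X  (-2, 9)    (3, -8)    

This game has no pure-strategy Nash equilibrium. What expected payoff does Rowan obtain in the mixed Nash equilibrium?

-9/7

Colleen's mix must leave Rowan indifferent between Y and X.
  Rowan's payoff to Y: q·(-1) + (1−q)·(-3) = 2q - 3
  Rowan's payoff to X: q·(-2) + (1−q)·3 = -5q + 3
  2q - 3 = -5q + 3  ⇒  7q = 6  ⇒  q = 6/7.
At equilibrium Rowan is indifferent across rows, so Rowan's payoff equals the payoff from Y: (6/7)·(-1) + (1/7)·(-3) = -9/7.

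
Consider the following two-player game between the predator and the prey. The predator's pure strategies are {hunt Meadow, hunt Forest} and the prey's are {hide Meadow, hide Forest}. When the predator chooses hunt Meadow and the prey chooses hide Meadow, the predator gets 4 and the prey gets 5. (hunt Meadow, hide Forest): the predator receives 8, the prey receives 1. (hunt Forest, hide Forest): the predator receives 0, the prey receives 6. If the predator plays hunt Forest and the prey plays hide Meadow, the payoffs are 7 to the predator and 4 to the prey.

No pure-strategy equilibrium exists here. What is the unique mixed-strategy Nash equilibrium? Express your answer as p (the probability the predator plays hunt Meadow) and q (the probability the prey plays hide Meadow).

The predator's mix must leave the prey indifferent between hide Meadow and hide Forest.
  the prey's payoff to hide Meadow: p·5 + (1−p)·4 = p + 4
  the prey's payoff to hide Forest: p·1 + (1−p)·6 = -5p + 6
  p + 4 = -5p + 6  ⇒  6p = 2  ⇒  p = 1/3.
Set the predator's expected payoff from hunt Meadow equal to that from hunt Forest:
  the predator's expected payoff from hunt Meadow: q·4 + (1−q)·8 = -4q + 8
  the predator's expected payoff from hunt Forest: q·7 + (1−q)·0 = 7q
  -4q + 8 = 7q  ⇒  -11q = -8  ⇒  q = 8/11.

p = 1/3, q = 8/11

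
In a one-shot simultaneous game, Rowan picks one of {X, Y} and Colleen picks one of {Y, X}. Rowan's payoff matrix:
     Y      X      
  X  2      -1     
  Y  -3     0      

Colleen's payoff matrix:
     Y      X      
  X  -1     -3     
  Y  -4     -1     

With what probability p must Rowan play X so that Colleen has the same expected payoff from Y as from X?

For Colleen to be willing to mix, Colleen must be indifferent between Y and X, which pins down Rowan's mix.
  Colleen's payoff to Y: p·(-1) + (1−p)·(-4) = 3p - 4
  Colleen's payoff to X: p·(-3) + (1−p)·(-1) = -2p - 1
  3p - 4 = -2p - 1  ⇒  5p = 3  ⇒  p = 3/5.

p = 3/5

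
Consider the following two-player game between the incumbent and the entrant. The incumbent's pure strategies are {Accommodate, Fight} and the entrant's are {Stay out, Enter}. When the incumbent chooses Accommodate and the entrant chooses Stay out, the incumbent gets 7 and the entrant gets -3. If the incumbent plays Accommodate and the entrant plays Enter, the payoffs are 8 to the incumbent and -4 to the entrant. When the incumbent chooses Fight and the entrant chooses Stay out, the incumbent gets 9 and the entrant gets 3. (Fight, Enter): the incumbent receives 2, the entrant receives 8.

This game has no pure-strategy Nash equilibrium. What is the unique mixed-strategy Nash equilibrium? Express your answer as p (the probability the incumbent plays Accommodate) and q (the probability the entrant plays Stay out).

p = 5/6, q = 3/4

In a mixed equilibrium the entrant is indifferent between Stay out and Enter; this condition fixes p.
  the entrant's expected payoff from Stay out: p·(-3) + (1−p)·3 = -6p + 3
  the entrant's expected payoff from Enter: p·(-4) + (1−p)·8 = -12p + 8
  -6p + 3 = -12p + 8  ⇒  6p = 5  ⇒  p = 5/6.
The entrant's mix must leave the incumbent indifferent between Accommodate and Fight.
  the incumbent's payoff from Accommodate: q·7 + (1−q)·8 = -q + 8
  the incumbent's payoff from Fight: q·9 + (1−q)·2 = 7q + 2
  -q + 8 = 7q + 2  ⇒  -8q = -6  ⇒  q = 3/4.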